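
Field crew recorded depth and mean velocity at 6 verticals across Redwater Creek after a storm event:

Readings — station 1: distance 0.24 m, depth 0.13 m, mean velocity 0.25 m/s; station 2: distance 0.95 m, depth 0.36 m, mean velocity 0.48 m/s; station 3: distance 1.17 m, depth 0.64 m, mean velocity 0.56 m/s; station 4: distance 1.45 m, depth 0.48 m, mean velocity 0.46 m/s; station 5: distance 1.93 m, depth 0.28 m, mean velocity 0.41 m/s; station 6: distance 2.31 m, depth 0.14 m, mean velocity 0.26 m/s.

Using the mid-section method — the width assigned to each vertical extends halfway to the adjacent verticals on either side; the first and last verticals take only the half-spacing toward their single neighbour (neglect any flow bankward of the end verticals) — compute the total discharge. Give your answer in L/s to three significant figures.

322 L/s

w_1 = (0.95 − 0.24)/2 = 0.355 m; q_1 = 0.25 × 0.13 × 0.355 = 0.01154 m³/s
w_2 = (1.17 − 0.24)/2 = 0.465 m; q_2 = 0.48 × 0.36 × 0.465 = 0.08035 m³/s
w_3 = (1.45 − 0.95)/2 = 0.25 m; q_3 = 0.56 × 0.64 × 0.25 = 0.08960 m³/s
w_4 = (1.93 − 1.17)/2 = 0.38 m; q_4 = 0.46 × 0.48 × 0.38 = 0.08390 m³/s
w_5 = (2.31 − 1.45)/2 = 0.43 m; q_5 = 0.41 × 0.28 × 0.43 = 0.04936 m³/s
w_6 = (2.31 − 1.93)/2 = 0.19 m; q_6 = 0.26 × 0.14 × 0.19 = 0.006916 m³/s
Q = Σ qᵢ = 0.3217 m³/s
= 0.3217 × 1000 = 321.7 L/s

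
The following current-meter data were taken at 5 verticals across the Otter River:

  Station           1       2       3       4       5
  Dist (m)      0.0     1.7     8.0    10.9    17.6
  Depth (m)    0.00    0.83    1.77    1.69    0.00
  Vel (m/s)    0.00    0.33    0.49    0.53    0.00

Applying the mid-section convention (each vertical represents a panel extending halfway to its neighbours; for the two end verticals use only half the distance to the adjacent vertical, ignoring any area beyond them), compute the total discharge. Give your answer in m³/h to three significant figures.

33800 m³/h

w_2 = (8.0 − 0.0)/2 = 4 m; q_2 = 0.33 × 0.83 × 4 = 1.096 m³/s
w_3 = (10.9 − 1.7)/2 = 4.6 m; q_3 = 0.49 × 1.77 × 4.6 = 3.990 m³/s
w_4 = (17.6 − 8.0)/2 = 4.8 m; q_4 = 0.53 × 1.69 × 4.8 = 4.299 m³/s
Stations 1, 5 contribute zero (depth or velocity is 0).
Q = Σ qᵢ = 9.385 m³/s
= 9.385 × 3600 = 33780 m³/h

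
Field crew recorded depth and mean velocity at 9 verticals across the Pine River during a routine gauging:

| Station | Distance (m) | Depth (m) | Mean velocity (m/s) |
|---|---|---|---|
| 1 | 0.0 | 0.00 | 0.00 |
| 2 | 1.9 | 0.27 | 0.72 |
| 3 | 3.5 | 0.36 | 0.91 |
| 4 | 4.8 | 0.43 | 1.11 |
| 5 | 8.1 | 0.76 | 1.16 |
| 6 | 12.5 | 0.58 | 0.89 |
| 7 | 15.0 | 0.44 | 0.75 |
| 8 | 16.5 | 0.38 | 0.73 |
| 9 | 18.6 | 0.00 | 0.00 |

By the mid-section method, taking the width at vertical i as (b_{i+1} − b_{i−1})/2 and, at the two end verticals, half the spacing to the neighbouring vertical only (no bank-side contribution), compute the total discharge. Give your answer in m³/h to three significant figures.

29700 m³/h

w_2 = (3.5 − 0.0)/2 = 1.75 m; q_2 = 0.72 × 0.27 × 1.75 = 0.3402 m³/s
w_3 = (4.8 − 1.9)/2 = 1.45 m; q_3 = 0.91 × 0.36 × 1.45 = 0.4750 m³/s
w_4 = (8.1 − 3.5)/2 = 2.3 m; q_4 = 1.11 × 0.43 × 2.3 = 1.098 m³/s
w_5 = (12.5 − 4.8)/2 = 3.85 m; q_5 = 1.16 × 0.76 × 3.85 = 3.394 m³/s
w_6 = (15.0 − 8.1)/2 = 3.45 m; q_6 = 0.89 × 0.58 × 3.45 = 1.781 m³/s
w_7 = (16.5 − 12.5)/2 = 2 m; q_7 = 0.75 × 0.44 × 2 = 0.6600 m³/s
w_8 = (18.6 − 15.0)/2 = 1.8 m; q_8 = 0.73 × 0.38 × 1.8 = 0.4993 m³/s
Stations 1, 9 contribute zero (depth or velocity is 0).
Q = Σ qᵢ = 8.247 m³/s
= 8.247 × 3600 = 29690 m³/h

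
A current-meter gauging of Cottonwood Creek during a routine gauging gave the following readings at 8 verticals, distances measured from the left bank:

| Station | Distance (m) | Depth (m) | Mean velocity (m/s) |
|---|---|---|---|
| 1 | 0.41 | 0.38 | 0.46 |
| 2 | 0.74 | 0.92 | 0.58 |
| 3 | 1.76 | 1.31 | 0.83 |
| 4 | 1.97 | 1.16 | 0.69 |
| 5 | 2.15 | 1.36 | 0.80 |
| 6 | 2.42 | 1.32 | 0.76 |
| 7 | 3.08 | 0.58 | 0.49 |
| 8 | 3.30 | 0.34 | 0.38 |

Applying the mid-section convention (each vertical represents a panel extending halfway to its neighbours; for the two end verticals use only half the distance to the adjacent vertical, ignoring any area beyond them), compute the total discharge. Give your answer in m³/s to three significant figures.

2.06 m³/s

w_1 = (0.74 − 0.41)/2 = 0.165 m; q_1 = 0.46 × 0.38 × 0.165 = 0.02884 m³/s
w_2 = (1.76 − 0.41)/2 = 0.675 m; q_2 = 0.58 × 0.92 × 0.675 = 0.3602 m³/s
w_3 = (1.97 − 0.74)/2 = 0.615 m; q_3 = 0.83 × 1.31 × 0.615 = 0.6687 m³/s
w_4 = (2.15 − 1.76)/2 = 0.195 m; q_4 = 0.69 × 1.16 × 0.195 = 0.1561 m³/s
w_5 = (2.42 − 1.97)/2 = 0.225 m; q_5 = 0.80 × 1.36 × 0.225 = 0.2448 m³/s
w_6 = (3.08 − 2.15)/2 = 0.465 m; q_6 = 0.76 × 1.32 × 0.465 = 0.4665 m³/s
w_7 = (3.30 − 2.42)/2 = 0.44 m; q_7 = 0.49 × 0.58 × 0.44 = 0.1250 m³/s
w_8 = (3.30 − 3.08)/2 = 0.11 m; q_8 = 0.38 × 0.34 × 0.11 = 0.01421 m³/s
Q = Σ qᵢ = 2.064 m³/s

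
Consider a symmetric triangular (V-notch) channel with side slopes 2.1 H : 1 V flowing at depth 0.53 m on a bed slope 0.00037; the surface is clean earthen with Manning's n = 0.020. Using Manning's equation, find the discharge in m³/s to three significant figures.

A = z·y² = 2.1×0.53² = 0.5899 m²
P = 2y√(1+z²) = 2×0.53×√(1+2.1²) = 2.465 m
R = A/P = 0.5899/2.465 = 0.2393 m
Q = (1/n)·A·R^(2/3)·S^(1/2) = (1/0.020) × 0.5899 × 0.2393^(2/3) × 0.00037^(1/2) = 0.2187 m³/s

0.219 m³/s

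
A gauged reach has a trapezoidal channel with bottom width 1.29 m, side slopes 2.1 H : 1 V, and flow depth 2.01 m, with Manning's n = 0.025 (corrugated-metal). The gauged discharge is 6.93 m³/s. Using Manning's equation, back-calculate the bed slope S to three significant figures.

0.000232

A = (b + z·y)·y = (1.29 + 2.1×2.01)×2.01 = 11.08 m²
P = b + 2y√(1+z²) = 1.29 + 2×2.01×√(1+2.1²) = 10.64 m
R = A/P = 11.08/10.64 = 1.041 m
S = (Q·n / (1·A·R^(2/3)))² = (6.93×0.025 / (1×11.08×1.027))² = 0.0002318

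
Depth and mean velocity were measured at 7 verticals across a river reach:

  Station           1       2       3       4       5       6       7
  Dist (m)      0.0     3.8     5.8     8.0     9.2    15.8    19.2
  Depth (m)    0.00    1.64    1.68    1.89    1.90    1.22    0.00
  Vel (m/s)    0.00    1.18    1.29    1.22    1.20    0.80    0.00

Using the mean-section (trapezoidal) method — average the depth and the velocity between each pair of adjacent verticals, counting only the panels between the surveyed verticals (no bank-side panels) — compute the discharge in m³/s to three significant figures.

Panel 1-2: Δb = 3.8 m, d̄ = (0.00+1.64)/2 = 0.82, v̄ = (0.00+1.18)/2 = 0.59 → q = 3.8×0.82×0.59 = 1.838 m³/s
Panel 2-3: Δb = 2 m, d̄ = (1.64+1.68)/2 = 1.66, v̄ = (1.18+1.29)/2 = 1.235 → q = 2×1.66×1.235 = 4.100 m³/s
Panel 3-4: Δb = 2.2 m, d̄ = (1.68+1.89)/2 = 1.785, v̄ = (1.29+1.22)/2 = 1.255 → q = 2.2×1.785×1.255 = 4.928 m³/s
Panel 4-5: Δb = 1.2 m, d̄ = (1.89+1.90)/2 = 1.895, v̄ = (1.22+1.20)/2 = 1.21 → q = 1.2×1.895×1.21 = 2.752 m³/s
Panel 5-6: Δb = 6.6 m, d̄ = (1.90+1.22)/2 = 1.56, v̄ = (1.20+0.80)/2 = 1 → q = 6.6×1.56×1 = 10.30 m³/s
Panel 6-7: Δb = 3.4 m, d̄ = (1.22+0.00)/2 = 0.61, v̄ = (0.80+0.00)/2 = 0.4 → q = 3.4×0.61×0.4 = 0.8296 m³/s
Q = Σ q = 24.74 m³/s

24.7 m³/s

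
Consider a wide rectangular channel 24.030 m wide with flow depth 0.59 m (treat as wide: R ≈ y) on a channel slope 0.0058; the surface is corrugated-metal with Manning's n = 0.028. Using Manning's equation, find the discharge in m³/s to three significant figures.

A = b·y = 24.030 × 0.59 = 14.18 m²
Wide channel: R ≈ y = 0.59 m
Q = (1/n)·A·R^(2/3)·S^(1/2) = (1/0.028) × 14.18 × 0.5900^(2/3) × 0.0058^(1/2) = 27.13 m³/s

27.1 m³/s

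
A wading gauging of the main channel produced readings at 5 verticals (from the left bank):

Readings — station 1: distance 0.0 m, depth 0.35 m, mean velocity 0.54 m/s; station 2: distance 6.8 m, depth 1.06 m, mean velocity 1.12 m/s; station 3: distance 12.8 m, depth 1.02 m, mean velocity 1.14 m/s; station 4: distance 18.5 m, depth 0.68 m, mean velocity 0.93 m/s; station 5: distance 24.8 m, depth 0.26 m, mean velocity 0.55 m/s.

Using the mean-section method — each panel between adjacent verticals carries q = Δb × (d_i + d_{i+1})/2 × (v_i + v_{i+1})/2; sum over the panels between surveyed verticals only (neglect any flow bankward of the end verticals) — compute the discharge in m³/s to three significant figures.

18.2 m³/s

Panel 1-2: Δb = 6.8 m, d̄ = (0.35+1.06)/2 = 0.705, v̄ = (0.54+1.12)/2 = 0.83 → q = 6.8×0.705×0.83 = 3.979 m³/s
Panel 2-3: Δb = 6 m, d̄ = (1.06+1.02)/2 = 1.04, v̄ = (1.12+1.14)/2 = 1.13 → q = 6×1.04×1.13 = 7.051 m³/s
Panel 3-4: Δb = 5.7 m, d̄ = (1.02+0.68)/2 = 0.85, v̄ = (1.14+0.93)/2 = 1.035 → q = 5.7×0.85×1.035 = 5.015 m³/s
Panel 4-5: Δb = 6.3 m, d̄ = (0.68+0.26)/2 = 0.47, v̄ = (0.93+0.55)/2 = 0.74 → q = 6.3×0.47×0.74 = 2.191 m³/s
Q = Σ q = 18.24 m³/s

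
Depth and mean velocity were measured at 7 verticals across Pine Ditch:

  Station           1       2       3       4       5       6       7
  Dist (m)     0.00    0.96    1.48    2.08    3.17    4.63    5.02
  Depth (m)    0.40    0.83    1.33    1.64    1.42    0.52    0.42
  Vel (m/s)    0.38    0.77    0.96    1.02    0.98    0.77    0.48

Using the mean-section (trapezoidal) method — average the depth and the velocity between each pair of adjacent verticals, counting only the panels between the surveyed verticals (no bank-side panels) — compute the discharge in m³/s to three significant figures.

4.73 m³/s

Panel 1-2: Δb = 0.96 m, d̄ = (0.40+0.83)/2 = 0.615, v̄ = (0.38+0.77)/2 = 0.575 → q = 0.96×0.615×0.575 = 0.3395 m³/s
Panel 2-3: Δb = 0.52 m, d̄ = (0.83+1.33)/2 = 1.08, v̄ = (0.77+0.96)/2 = 0.865 → q = 0.52×1.08×0.865 = 0.4858 m³/s
Panel 3-4: Δb = 0.6 m, d̄ = (1.33+1.64)/2 = 1.485, v̄ = (0.96+1.02)/2 = 0.99 → q = 0.6×1.485×0.99 = 0.8821 m³/s
Panel 4-5: Δb = 1.09 m, d̄ = (1.64+1.42)/2 = 1.53, v̄ = (1.02+0.98)/2 = 1 → q = 1.09×1.53×1 = 1.668 m³/s
Panel 5-6: Δb = 1.46 m, d̄ = (1.42+0.52)/2 = 0.97, v̄ = (0.98+0.77)/2 = 0.875 → q = 1.46×0.97×0.875 = 1.239 m³/s
Panel 6-7: Δb = 0.39 m, d̄ = (0.52+0.42)/2 = 0.47, v̄ = (0.77+0.48)/2 = 0.625 → q = 0.39×0.47×0.625 = 0.1146 m³/s
Q = Σ q = 4.729 m³/s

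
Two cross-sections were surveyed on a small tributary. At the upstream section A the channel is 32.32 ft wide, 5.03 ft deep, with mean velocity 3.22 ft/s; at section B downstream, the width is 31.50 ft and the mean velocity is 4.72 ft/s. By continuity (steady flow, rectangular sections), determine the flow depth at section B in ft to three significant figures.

3.52 ft

Q = A₁V₁ = (32.32×5.03) × 3.22 = 523.5 ft³/s
d₂ = Q/(b₂ V₂) = 523.5/(31.50×4.72) = 3.521 ft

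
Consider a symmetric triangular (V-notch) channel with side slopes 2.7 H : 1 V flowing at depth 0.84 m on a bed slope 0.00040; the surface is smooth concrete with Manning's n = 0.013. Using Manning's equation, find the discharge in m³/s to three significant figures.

A = z·y² = 2.7×0.84² = 1.905 m²
P = 2y√(1+z²) = 2×0.84×√(1+2.7²) = 4.837 m
R = A/P = 1.905/4.837 = 0.3939 m
Q = (1/n)·A·R^(2/3)·S^(1/2) = (1/0.013) × 1.905 × 0.3939^(2/3) × 0.00040^(1/2) = 1.575 m³/s

1.57 m³/s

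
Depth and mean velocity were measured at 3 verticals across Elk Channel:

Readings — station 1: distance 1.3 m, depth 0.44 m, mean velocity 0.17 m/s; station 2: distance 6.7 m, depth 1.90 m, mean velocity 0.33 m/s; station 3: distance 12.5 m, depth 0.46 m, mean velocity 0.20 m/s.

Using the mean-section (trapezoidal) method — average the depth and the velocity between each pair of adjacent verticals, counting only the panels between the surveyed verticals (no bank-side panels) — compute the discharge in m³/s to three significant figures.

3.39 m³/s

Panel 1-2: Δb = 5.4 m, d̄ = (0.44+1.90)/2 = 1.17, v̄ = (0.17+0.33)/2 = 0.25 → q = 5.4×1.17×0.25 = 1.580 m³/s
Panel 2-3: Δb = 5.8 m, d̄ = (1.90+0.46)/2 = 1.18, v̄ = (0.33+0.20)/2 = 0.265 → q = 5.8×1.18×0.265 = 1.814 m³/s
Q = Σ q = 3.393 m³/s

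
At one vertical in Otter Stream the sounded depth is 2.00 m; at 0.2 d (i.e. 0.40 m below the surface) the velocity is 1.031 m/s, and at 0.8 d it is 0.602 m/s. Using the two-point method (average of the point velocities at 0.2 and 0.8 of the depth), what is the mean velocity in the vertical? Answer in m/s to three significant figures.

v̄ = (1.031 + 0.602) / 2 = 0.8165 m/s

0.817 m/s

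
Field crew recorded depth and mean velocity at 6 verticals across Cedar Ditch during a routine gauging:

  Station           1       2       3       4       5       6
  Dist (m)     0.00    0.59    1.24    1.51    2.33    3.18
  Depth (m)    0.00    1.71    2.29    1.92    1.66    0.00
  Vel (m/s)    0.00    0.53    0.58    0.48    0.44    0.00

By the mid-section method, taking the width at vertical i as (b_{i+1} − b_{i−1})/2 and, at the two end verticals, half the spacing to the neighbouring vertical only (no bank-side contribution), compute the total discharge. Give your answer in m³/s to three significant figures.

w_2 = (1.24 − 0.00)/2 = 0.62 m; q_2 = 0.53 × 1.71 × 0.62 = 0.5619 m³/s
w_3 = (1.51 − 0.59)/2 = 0.46 m; q_3 = 0.58 × 2.29 × 0.46 = 0.6110 m³/s
w_4 = (2.33 − 1.24)/2 = 0.545 m; q_4 = 0.48 × 1.92 × 0.545 = 0.5023 m³/s
w_5 = (3.18 − 1.51)/2 = 0.835 m; q_5 = 0.44 × 1.66 × 0.835 = 0.6099 m³/s
Stations 1, 6 contribute zero (depth or velocity is 0).
Q = Σ qᵢ = 2.285 m³/s

2.29 m³/s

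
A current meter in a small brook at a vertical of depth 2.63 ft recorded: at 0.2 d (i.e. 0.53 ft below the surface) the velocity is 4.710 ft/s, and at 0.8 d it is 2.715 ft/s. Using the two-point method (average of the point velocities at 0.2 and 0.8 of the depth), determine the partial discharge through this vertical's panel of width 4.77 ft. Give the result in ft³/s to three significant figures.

46.6 ft³/s

v̄ = (4.710 + 2.715) / 2 = 3.713 ft/s
q = v̄ × d × w = 3.713 × 2.63 × 4.77 = 46.57 ft³/s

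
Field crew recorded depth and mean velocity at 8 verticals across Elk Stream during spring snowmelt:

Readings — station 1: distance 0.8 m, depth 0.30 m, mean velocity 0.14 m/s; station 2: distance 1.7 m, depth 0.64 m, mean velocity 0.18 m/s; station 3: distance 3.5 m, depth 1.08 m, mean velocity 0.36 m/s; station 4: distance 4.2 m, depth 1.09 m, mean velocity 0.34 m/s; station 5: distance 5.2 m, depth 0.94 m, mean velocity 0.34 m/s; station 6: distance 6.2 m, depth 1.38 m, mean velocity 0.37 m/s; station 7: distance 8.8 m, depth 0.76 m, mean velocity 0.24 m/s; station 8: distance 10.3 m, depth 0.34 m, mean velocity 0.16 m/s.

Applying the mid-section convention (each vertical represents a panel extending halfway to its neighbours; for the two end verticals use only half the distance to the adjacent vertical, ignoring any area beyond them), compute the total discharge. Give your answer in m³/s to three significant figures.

2.63 m³/s

w_1 = (1.7 − 0.8)/2 = 0.45 m; q_1 = 0.14 × 0.30 × 0.45 = 0.01890 m³/s
w_2 = (3.5 − 0.8)/2 = 1.35 m; q_2 = 0.18 × 0.64 × 1.35 = 0.1555 m³/s
w_3 = (4.2 − 1.7)/2 = 1.25 m; q_3 = 0.36 × 1.08 × 1.25 = 0.4860 m³/s
w_4 = (5.2 − 3.5)/2 = 0.85 m; q_4 = 0.34 × 1.09 × 0.85 = 0.3150 m³/s
w_5 = (6.2 − 4.2)/2 = 1 m; q_5 = 0.34 × 0.94 × 1 = 0.3196 m³/s
w_6 = (8.8 − 5.2)/2 = 1.8 m; q_6 = 0.37 × 1.38 × 1.8 = 0.9191 m³/s
w_7 = (10.3 − 6.2)/2 = 2.05 m; q_7 = 0.24 × 0.76 × 2.05 = 0.3739 m³/s
w_8 = (10.3 − 8.8)/2 = 0.75 m; q_8 = 0.16 × 0.34 × 0.75 = 0.04080 m³/s
Q = Σ qᵢ = 2.629 m³/s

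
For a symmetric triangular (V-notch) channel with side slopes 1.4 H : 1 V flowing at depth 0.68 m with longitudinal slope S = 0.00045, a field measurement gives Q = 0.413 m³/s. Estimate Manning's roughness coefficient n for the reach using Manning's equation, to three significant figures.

0.0141

A = z·y² = 1.4×0.68² = 0.6474 m²
P = 2y√(1+z²) = 2×0.68×√(1+1.4²) = 2.340 m
R = A/P = 0.6474/2.340 = 0.2767 m
n = (1/Q)·A·R^(2/3)·S^(1/2) = (1/0.413) × 0.6474 × 0.4246 × 0.02121 = 0.01412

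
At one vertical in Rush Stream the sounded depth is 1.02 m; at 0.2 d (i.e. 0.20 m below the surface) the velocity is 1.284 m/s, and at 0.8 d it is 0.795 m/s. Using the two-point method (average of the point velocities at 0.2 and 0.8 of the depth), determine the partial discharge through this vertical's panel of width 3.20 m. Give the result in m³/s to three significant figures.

3.39 m³/s

v̄ = (1.284 + 0.795) / 2 = 1.040 m/s
q = v̄ × d × w = 1.040 × 1.02 × 3.20 = 3.393 m³/s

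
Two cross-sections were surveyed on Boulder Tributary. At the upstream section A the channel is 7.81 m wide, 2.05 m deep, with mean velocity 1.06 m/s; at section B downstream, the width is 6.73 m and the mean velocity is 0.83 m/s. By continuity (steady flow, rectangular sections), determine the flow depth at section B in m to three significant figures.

Q = A₁V₁ = (7.81×2.05) × 1.06 = 16.97 m³/s
d₂ = Q/(b₂ V₂) = 16.97/(6.73×0.83) = 3.038 m

3.04 m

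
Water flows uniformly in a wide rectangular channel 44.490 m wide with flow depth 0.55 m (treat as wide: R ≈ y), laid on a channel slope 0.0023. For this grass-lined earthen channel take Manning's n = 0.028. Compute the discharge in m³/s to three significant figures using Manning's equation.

28.1 m³/s

A = b·y = 44.490 × 0.55 = 24.47 m²
Wide channel: R ≈ y = 0.55 m
Q = (1/n)·A·R^(2/3)·S^(1/2) = (1/0.028) × 24.47 × 0.5500^(2/3) × 0.0023^(1/2) = 28.13 m³/s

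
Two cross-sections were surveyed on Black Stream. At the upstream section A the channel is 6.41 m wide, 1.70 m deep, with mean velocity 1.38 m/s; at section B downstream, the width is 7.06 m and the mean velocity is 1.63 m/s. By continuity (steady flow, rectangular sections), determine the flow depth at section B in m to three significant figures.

Q = A₁V₁ = (6.41×1.70) × 1.38 = 15.04 m³/s
d₂ = Q/(b₂ V₂) = 15.04/(7.06×1.63) = 1.307 m

1.31 m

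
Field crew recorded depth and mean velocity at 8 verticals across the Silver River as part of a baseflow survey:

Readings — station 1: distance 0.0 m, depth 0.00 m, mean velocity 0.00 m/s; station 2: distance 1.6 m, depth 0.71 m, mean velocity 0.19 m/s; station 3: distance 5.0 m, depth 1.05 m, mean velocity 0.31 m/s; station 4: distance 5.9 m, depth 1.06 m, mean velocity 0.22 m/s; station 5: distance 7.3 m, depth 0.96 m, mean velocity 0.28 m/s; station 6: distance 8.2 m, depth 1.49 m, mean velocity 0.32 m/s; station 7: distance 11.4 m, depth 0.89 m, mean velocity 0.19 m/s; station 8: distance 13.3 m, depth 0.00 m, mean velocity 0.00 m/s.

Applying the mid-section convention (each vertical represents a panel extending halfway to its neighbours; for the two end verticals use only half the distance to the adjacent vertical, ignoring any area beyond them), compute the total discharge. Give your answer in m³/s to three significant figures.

w_2 = (5.0 − 0.0)/2 = 2.5 m; q_2 = 0.19 × 0.71 × 2.5 = 0.3373 m³/s
w_3 = (5.9 − 1.6)/2 = 2.15 m; q_3 = 0.31 × 1.05 × 2.15 = 0.6998 m³/s
w_4 = (7.3 − 5.0)/2 = 1.15 m; q_4 = 0.22 × 1.06 × 1.15 = 0.2682 m³/s
w_5 = (8.2 − 5.9)/2 = 1.15 m; q_5 = 0.28 × 0.96 × 1.15 = 0.3091 m³/s
w_6 = (11.4 − 7.3)/2 = 2.05 m; q_6 = 0.32 × 1.49 × 2.05 = 0.9774 m³/s
w_7 = (13.3 − 8.2)/2 = 2.55 m; q_7 = 0.19 × 0.89 × 2.55 = 0.4312 m³/s
Stations 1, 8 contribute zero (depth or velocity is 0).
Q = Σ qᵢ = 3.023 m³/s

3.02 m³/s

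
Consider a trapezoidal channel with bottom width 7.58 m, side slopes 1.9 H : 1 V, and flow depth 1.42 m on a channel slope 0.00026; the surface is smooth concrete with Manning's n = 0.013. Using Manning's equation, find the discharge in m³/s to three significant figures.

A = (b + z·y)·y = (7.58 + 1.9×1.42)×1.42 = 14.59 m²
P = b + 2y√(1+z²) = 7.58 + 2×1.42×√(1+1.9²) = 13.68 m
R = A/P = 14.59/13.68 = 1.067 m
Q = (1/n)·A·R^(2/3)·S^(1/2) = (1/0.013) × 14.59 × 1.067^(2/3) × 0.00026^(1/2) = 18.90 m³/s

18.9 m³/s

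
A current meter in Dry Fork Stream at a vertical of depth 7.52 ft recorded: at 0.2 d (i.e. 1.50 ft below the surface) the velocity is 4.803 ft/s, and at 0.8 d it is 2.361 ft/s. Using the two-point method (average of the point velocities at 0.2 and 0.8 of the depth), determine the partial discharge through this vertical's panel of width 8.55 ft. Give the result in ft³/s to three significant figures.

230 ft³/s

v̄ = (4.803 + 2.361) / 2 = 3.582 ft/s
q = v̄ × d × w = 3.582 × 7.52 × 8.55 = 230.3 ft³/s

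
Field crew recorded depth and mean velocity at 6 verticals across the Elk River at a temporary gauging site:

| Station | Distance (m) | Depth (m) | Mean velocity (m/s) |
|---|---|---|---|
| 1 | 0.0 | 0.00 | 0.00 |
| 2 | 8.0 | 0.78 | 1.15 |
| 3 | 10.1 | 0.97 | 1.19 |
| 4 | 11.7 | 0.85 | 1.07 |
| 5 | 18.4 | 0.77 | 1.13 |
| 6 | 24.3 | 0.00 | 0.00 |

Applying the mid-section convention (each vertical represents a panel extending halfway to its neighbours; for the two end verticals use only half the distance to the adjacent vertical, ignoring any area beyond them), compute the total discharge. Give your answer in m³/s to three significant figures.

w_2 = (10.1 − 0.0)/2 = 5.05 m; q_2 = 1.15 × 0.78 × 5.05 = 4.530 m³/s
w_3 = (11.7 − 8.0)/2 = 1.85 m; q_3 = 1.19 × 0.97 × 1.85 = 2.135 m³/s
w_4 = (18.4 − 10.1)/2 = 4.15 m; q_4 = 1.07 × 0.85 × 4.15 = 3.774 m³/s
w_5 = (24.3 − 11.7)/2 = 6.3 m; q_5 = 1.13 × 0.77 × 6.3 = 5.482 m³/s
Stations 1, 6 contribute zero (depth or velocity is 0).
Q = Σ qᵢ = 15.92 m³/s

15.9 m³/s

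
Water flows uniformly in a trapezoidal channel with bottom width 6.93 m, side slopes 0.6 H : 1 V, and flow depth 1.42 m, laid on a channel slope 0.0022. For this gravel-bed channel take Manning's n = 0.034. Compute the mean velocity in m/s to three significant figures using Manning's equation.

A = (b + z·y)·y = (6.93 + 0.6×1.42)×1.42 = 11.05 m²
P = b + 2y√(1+z²) = 6.93 + 2×1.42×√(1+0.6²) = 10.24 m
R = A/P = 11.05/10.24 = 1.079 m
Q = (1/n)·A·R^(2/3)·S^(1/2) = (1/0.034) × 11.05 × 1.079^(2/3) × 0.0022^(1/2) = 16.04 m³/s
V = Q/A = 16.04/11.05 = 1.451 m/s

1.45 m/s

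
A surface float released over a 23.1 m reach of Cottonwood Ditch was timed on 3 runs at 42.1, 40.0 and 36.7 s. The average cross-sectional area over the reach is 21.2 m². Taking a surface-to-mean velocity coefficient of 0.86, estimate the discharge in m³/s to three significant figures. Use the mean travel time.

t̄ = (42.1 + 40.0 + 36.7) / 3 = 39.6 s
v_surface = L / t̄ = 23.1 / 39.6 = 0.5833 m/s
v_mean = 0.86 × 0.5833 = 0.5017 m/s
Q = A × v_mean = 21.2 × 0.5017 = 10.64 m³/s

10.6 m³/s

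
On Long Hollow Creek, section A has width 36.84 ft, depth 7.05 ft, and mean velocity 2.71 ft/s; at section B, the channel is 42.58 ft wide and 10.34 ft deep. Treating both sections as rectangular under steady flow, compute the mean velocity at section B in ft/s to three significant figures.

1.60 ft/s

Q = A₁V₁ = (36.84×7.05) × 2.71 = 703.8 ft³/s
A₂ = 42.58 × 10.34 = 440.3 ft²
V₂ = Q/A₂ = 703.8/440.3 = 1.599 ft/s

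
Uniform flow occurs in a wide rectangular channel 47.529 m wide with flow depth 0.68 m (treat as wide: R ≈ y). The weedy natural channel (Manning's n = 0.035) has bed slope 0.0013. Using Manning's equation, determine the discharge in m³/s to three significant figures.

25.7 m³/s

A = b·y = 47.529 × 0.68 = 32.32 m²
Wide channel: R ≈ y = 0.68 m
Q = (1/n)·A·R^(2/3)·S^(1/2) = (1/0.035) × 32.32 × 0.6800^(2/3) × 0.0013^(1/2) = 25.75 m³/s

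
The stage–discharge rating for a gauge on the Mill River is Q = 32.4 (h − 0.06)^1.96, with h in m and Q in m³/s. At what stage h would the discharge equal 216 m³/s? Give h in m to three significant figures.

h − h₀ = (Q/C)^(1/b) = (216/32.4)^(1/1.96) = 2.632 m
h = 0.06 + 2.632 = 2.692 m

2.69 m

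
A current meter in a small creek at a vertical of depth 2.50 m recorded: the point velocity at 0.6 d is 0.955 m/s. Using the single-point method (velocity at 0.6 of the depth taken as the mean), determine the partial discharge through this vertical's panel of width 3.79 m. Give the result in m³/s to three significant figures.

9.05 m³/s

v̄ = v₀.₆ = 0.955 m/s
q = v̄ × d × w = 0.9550 × 2.50 × 3.79 = 9.049 m³/s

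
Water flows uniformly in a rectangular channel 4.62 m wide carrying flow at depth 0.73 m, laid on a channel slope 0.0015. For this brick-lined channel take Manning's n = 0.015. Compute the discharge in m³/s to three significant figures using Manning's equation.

5.88 m³/s

A = b·y = 4.62 × 0.73 = 3.373 m²
P = b + 2y = 4.62 + 2×0.73 = 6.080 m
R = A/P = 3.373/6.080 = 0.5547 m
Q = (1/n)·A·R^(2/3)·S^(1/2) = (1/0.015) × 3.373 × 0.5547^(2/3) × 0.0015^(1/2) = 5.879 m³/s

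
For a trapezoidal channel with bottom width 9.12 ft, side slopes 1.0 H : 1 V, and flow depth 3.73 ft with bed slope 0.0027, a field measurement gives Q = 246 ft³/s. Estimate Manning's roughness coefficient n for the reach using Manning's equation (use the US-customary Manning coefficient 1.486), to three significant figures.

0.0272

A = (b + z·y)·y = (9.12 + 1.0×3.73)×3.73 = 47.93 ft²
P = b + 2y√(1+z²) = 9.12 + 2×3.73×√(1+1.0²) = 19.67 ft
R = A/P = 47.93/19.67 = 2.437 ft
n = (1.486/Q)·A·R^(2/3)·S^(1/2) = (1.486/246) × 47.93 × 1.811 × 0.05196 = 0.02724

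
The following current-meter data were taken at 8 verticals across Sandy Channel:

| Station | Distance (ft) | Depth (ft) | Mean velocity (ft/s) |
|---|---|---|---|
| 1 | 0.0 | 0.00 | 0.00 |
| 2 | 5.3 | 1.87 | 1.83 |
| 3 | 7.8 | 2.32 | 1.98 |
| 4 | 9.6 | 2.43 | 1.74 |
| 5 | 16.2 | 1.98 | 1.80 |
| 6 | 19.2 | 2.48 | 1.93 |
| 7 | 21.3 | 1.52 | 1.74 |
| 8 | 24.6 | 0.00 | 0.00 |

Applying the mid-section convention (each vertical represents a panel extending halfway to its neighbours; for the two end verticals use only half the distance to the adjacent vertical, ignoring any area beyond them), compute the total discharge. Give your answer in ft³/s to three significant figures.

w_2 = (7.8 − 0.0)/2 = 3.9 ft; q_2 = 1.83 × 1.87 × 3.9 = 13.35 ft³/s
w_3 = (9.6 − 5.3)/2 = 2.15 ft; q_3 = 1.98 × 2.32 × 2.15 = 9.876 ft³/s
w_4 = (16.2 − 7.8)/2 = 4.2 ft; q_4 = 1.74 × 2.43 × 4.2 = 17.76 ft³/s
w_5 = (19.2 − 9.6)/2 = 4.8 ft; q_5 = 1.80 × 1.98 × 4.8 = 17.11 ft³/s
w_6 = (21.3 − 16.2)/2 = 2.55 ft; q_6 = 1.93 × 2.48 × 2.55 = 12.21 ft³/s
w_7 = (24.6 − 19.2)/2 = 2.7 ft; q_7 = 1.74 × 1.52 × 2.7 = 7.141 ft³/s
Stations 1, 8 contribute zero (depth or velocity is 0).
Q = Σ qᵢ = 77.43 ft³/s

77.4 ft³/s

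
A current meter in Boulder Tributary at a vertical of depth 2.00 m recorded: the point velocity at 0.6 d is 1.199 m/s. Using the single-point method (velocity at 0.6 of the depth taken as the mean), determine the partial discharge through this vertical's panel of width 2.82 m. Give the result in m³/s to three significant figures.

v̄ = v₀.₆ = 1.199 m/s
q = v̄ × d × w = 1.199 × 2.00 × 2.82 = 6.762 m³/s

6.76 m³/s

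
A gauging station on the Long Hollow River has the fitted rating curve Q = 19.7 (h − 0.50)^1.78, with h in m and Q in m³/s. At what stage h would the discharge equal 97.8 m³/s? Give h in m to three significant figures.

h − h₀ = (Q/C)^(1/b) = (97.8/19.7)^(1/1.78) = 2.460 m
h = 0.50 + 2.460 = 2.960 m

2.96 m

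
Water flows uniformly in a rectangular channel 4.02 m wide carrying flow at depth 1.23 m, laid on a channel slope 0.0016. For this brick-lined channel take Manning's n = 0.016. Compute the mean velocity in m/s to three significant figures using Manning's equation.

2.09 m/s

A = b·y = 4.02 × 1.23 = 4.945 m²
P = b + 2y = 4.02 + 2×1.23 = 6.480 m
R = A/P = 4.945/6.480 = 0.7631 m
Q = (1/n)·A·R^(2/3)·S^(1/2) = (1/0.016) × 4.945 × 0.7631^(2/3) × 0.0016^(1/2) = 10.32 m³/s
V = Q/A = 10.32/4.945 = 2.088 m/s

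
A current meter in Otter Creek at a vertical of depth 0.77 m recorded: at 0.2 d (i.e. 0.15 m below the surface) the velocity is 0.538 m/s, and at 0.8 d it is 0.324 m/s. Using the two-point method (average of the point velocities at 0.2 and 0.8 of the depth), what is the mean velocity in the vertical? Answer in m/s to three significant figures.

v̄ = (0.538 + 0.324) / 2 = 0.4310 m/s

0.431 m/s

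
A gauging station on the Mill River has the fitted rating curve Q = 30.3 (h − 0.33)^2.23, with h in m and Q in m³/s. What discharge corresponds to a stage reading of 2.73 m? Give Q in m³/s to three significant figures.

Q = 30.3 × (2.73 − 0.33)^2.23 = 30.3 × 2.4^2.23 = 213.5 m³/s

213 m³/s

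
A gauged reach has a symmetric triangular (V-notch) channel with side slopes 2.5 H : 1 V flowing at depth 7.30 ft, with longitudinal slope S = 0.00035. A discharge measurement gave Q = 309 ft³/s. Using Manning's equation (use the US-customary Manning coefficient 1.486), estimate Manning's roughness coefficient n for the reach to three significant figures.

A = z·y² = 2.5×7.30² = 133.2 ft²
P = 2y√(1+z²) = 2×7.30×√(1+2.5²) = 39.31 ft
R = A/P = 133.2/39.31 = 3.389 ft
n = (1.486/Q)·A·R^(2/3)·S^(1/2) = (1.486/309) × 133.2 × 2.256 × 0.01871 = 0.02704

0.0270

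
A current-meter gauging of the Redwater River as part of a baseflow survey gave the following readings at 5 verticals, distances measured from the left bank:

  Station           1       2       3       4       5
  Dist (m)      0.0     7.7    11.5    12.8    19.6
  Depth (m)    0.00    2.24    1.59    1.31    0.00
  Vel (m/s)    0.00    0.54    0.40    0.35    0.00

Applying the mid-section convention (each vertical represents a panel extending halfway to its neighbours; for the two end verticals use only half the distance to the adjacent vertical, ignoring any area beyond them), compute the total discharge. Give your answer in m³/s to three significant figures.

10.4 m³/s

w_2 = (11.5 − 0.0)/2 = 5.75 m; q_2 = 0.54 × 2.24 × 5.75 = 6.955 m³/s
w_3 = (12.8 − 7.7)/2 = 2.55 m; q_3 = 0.40 × 1.59 × 2.55 = 1.622 m³/s
w_4 = (19.6 − 11.5)/2 = 4.05 m; q_4 = 0.35 × 1.31 × 4.05 = 1.857 m³/s
Stations 1, 5 contribute zero (depth or velocity is 0).
Q = Σ qᵢ = 10.43 m³/s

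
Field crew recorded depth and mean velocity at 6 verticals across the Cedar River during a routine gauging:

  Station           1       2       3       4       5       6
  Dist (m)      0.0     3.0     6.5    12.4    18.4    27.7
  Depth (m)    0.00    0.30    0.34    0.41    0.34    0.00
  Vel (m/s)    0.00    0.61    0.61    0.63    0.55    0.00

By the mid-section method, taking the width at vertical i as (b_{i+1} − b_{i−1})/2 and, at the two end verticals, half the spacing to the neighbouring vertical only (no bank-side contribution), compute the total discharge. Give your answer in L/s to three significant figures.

w_2 = (6.5 − 0.0)/2 = 3.25 m; q_2 = 0.61 × 0.30 × 3.25 = 0.5948 m³/s
w_3 = (12.4 − 3.0)/2 = 4.7 m; q_3 = 0.61 × 0.34 × 4.7 = 0.9748 m³/s
w_4 = (18.4 − 6.5)/2 = 5.95 m; q_4 = 0.63 × 0.41 × 5.95 = 1.537 m³/s
w_5 = (27.7 − 12.4)/2 = 7.65 m; q_5 = 0.55 × 0.34 × 7.65 = 1.431 m³/s
Stations 1, 6 contribute zero (depth or velocity is 0).
Q = Σ qᵢ = 4.537 m³/s
= 4.537 × 1000 = 4537 L/s

4540 L/s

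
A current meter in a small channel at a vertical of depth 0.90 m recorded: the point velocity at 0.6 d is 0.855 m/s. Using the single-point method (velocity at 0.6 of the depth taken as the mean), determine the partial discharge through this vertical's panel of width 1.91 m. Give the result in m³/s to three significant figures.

1.47 m³/s

v̄ = v₀.₆ = 0.855 m/s
q = v̄ × d × w = 0.8550 × 0.90 × 1.91 = 1.470 m³/s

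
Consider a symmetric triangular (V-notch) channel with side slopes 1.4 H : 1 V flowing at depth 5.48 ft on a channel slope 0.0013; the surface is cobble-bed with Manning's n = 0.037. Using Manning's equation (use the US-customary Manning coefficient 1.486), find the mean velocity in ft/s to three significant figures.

A = z·y² = 1.4×5.48² = 42.04 ft²
P = 2y√(1+z²) = 2×5.48×√(1+1.4²) = 18.86 ft
R = A/P = 42.04/18.86 = 2.230 ft
Q = (1.486/n)·A·R^(2/3)·S^(1/2) = (1.486/0.037) × 42.04 × 2.230^(2/3) × 0.0013^(1/2) = 103.9 ft³/s
V = Q/A = 103.9/42.04 = 2.471 ft/s

2.47 ft/s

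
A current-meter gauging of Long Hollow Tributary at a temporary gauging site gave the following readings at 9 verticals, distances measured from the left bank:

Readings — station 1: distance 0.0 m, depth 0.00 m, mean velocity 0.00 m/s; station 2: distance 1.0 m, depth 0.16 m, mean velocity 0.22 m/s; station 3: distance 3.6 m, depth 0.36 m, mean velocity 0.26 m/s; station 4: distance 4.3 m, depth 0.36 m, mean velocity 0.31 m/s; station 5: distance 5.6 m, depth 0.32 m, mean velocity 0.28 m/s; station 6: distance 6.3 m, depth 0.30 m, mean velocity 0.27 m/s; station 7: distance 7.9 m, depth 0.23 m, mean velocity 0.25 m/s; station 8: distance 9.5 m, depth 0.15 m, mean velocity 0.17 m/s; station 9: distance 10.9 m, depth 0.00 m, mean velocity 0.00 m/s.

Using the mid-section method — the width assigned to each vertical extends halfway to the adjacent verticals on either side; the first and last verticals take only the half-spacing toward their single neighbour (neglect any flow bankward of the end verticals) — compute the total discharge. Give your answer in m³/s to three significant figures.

w_2 = (3.6 − 0.0)/2 = 1.8 m; q_2 = 0.22 × 0.16 × 1.8 = 0.06336 m³/s
w_3 = (4.3 − 1.0)/2 = 1.65 m; q_3 = 0.26 × 0.36 × 1.65 = 0.1544 m³/s
w_4 = (5.6 − 3.6)/2 = 1 m; q_4 = 0.31 × 0.36 × 1 = 0.1116 m³/s
w_5 = (6.3 − 4.3)/2 = 1 m; q_5 = 0.28 × 0.32 × 1 = 0.08960 m³/s
w_6 = (7.9 − 5.6)/2 = 1.15 m; q_6 = 0.27 × 0.30 × 1.15 = 0.09315 m³/s
w_7 = (9.5 − 6.3)/2 = 1.6 m; q_7 = 0.25 × 0.23 × 1.6 = 0.09200 m³/s
w_8 = (10.9 − 7.9)/2 = 1.5 m; q_8 = 0.17 × 0.15 × 1.5 = 0.03825 m³/s
Stations 1, 9 contribute zero (depth or velocity is 0).
Q = Σ qᵢ = 0.6424 m³/s

0.642 m³/s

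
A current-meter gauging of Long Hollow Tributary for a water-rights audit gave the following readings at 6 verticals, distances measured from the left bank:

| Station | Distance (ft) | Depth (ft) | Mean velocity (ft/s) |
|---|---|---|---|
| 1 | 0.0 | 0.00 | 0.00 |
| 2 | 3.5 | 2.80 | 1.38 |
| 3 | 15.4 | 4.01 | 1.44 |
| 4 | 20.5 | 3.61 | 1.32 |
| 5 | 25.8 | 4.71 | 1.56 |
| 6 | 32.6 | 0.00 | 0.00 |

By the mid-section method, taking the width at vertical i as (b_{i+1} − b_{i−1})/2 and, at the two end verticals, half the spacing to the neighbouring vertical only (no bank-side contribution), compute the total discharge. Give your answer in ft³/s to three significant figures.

w_2 = (15.4 − 0.0)/2 = 7.7 ft; q_2 = 1.38 × 2.80 × 7.7 = 29.75 ft³/s
w_3 = (20.5 − 3.5)/2 = 8.5 ft; q_3 = 1.44 × 4.01 × 8.5 = 49.08 ft³/s
w_4 = (25.8 − 15.4)/2 = 5.2 ft; q_4 = 1.32 × 3.61 × 5.2 = 24.78 ft³/s
w_5 = (32.6 − 20.5)/2 = 6.05 ft; q_5 = 1.56 × 4.71 × 6.05 = 44.45 ft³/s
Stations 1, 6 contribute zero (depth or velocity is 0).
Q = Σ qᵢ = 148.1 ft³/s

148 ft³/s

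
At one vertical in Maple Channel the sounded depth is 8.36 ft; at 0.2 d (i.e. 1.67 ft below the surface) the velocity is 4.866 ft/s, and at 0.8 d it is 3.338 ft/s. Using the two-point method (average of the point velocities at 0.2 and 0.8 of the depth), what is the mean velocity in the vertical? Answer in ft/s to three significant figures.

4.10 ft/s

v̄ = (4.866 + 3.338) / 2 = 4.102 ft/s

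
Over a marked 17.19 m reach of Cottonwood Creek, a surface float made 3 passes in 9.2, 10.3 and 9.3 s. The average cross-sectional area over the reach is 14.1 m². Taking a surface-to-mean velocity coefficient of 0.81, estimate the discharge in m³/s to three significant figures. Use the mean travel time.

t̄ = (9.2 + 10.3 + 9.3) / 3 = 9.6 s
v_surface = L / t̄ = 17.19 / 9.6 = 1.791 m/s
v_mean = 0.81 × 1.791 = 1.450 m/s
Q = A × v_mean = 14.1 × 1.450 = 20.45 m³/s

20.5 m³/s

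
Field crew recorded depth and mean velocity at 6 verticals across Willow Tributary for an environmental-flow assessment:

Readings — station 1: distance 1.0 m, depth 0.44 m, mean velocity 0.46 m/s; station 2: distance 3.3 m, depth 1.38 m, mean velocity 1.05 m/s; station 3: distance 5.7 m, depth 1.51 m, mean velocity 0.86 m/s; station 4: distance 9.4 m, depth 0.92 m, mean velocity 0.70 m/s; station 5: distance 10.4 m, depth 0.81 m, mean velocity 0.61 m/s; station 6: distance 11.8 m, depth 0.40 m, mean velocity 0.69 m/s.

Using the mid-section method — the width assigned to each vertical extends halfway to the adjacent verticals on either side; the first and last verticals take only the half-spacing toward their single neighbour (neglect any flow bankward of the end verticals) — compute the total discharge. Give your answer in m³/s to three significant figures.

w_1 = (3.3 − 1.0)/2 = 1.15 m; q_1 = 0.46 × 0.44 × 1.15 = 0.2328 m³/s
w_2 = (5.7 − 1.0)/2 = 2.35 m; q_2 = 1.05 × 1.38 × 2.35 = 3.405 m³/s
w_3 = (9.4 − 3.3)/2 = 3.05 m; q_3 = 0.86 × 1.51 × 3.05 = 3.961 m³/s
w_4 = (10.4 − 5.7)/2 = 2.35 m; q_4 = 0.70 × 0.92 × 2.35 = 1.513 m³/s
w_5 = (11.8 − 9.4)/2 = 1.2 m; q_5 = 0.61 × 0.81 × 1.2 = 0.5929 m³/s
w_6 = (11.8 − 10.4)/2 = 0.7 m; q_6 = 0.69 × 0.40 × 0.7 = 0.1932 m³/s
Q = Σ qᵢ = 9.898 m³/s

9.90 m³/s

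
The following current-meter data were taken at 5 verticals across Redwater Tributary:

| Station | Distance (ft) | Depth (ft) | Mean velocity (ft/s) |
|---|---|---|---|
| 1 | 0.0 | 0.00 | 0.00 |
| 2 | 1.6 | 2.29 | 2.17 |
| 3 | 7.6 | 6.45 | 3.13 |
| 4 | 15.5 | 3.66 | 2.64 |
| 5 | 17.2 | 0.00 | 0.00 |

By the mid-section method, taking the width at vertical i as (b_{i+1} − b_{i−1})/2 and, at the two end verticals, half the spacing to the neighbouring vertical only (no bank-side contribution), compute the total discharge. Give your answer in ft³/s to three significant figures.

w_2 = (7.6 − 0.0)/2 = 3.8 ft; q_2 = 2.17 × 2.29 × 3.8 = 18.88 ft³/s
w_3 = (15.5 − 1.6)/2 = 6.95 ft; q_3 = 3.13 × 6.45 × 6.95 = 140.3 ft³/s
w_4 = (17.2 − 7.6)/2 = 4.8 ft; q_4 = 2.64 × 3.66 × 4.8 = 46.38 ft³/s
Stations 1, 5 contribute zero (depth or velocity is 0).
Q = Σ qᵢ = 205.6 ft³/s

206 ft³/s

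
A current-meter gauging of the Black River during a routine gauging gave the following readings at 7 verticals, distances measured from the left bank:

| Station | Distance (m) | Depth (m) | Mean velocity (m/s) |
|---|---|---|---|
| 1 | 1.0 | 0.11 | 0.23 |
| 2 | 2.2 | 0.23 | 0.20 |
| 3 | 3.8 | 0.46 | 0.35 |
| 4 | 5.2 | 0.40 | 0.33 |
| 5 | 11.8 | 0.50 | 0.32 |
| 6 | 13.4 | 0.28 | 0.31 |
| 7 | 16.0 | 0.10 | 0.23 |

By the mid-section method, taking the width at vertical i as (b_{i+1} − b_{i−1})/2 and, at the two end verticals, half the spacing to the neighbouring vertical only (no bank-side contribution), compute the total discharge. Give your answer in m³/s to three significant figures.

w_1 = (2.2 − 1.0)/2 = 0.6 m; q_1 = 0.23 × 0.11 × 0.6 = 0.01518 m³/s
w_2 = (3.8 − 1.0)/2 = 1.4 m; q_2 = 0.20 × 0.23 × 1.4 = 0.06440 m³/s
w_3 = (5.2 − 2.2)/2 = 1.5 m; q_3 = 0.35 × 0.46 × 1.5 = 0.2415 m³/s
w_4 = (11.8 − 3.8)/2 = 4 m; q_4 = 0.33 × 0.40 × 4 = 0.5280 m³/s
w_5 = (13.4 − 5.2)/2 = 4.1 m; q_5 = 0.32 × 0.50 × 4.1 = 0.6560 m³/s
w_6 = (16.0 − 11.8)/2 = 2.1 m; q_6 = 0.31 × 0.28 × 2.1 = 0.1823 m³/s
w_7 = (16.0 − 13.4)/2 = 1.3 m; q_7 = 0.23 × 0.10 × 1.3 = 0.02990 m³/s
Q = Σ qᵢ = 1.717 m³/s

1.72 m³/s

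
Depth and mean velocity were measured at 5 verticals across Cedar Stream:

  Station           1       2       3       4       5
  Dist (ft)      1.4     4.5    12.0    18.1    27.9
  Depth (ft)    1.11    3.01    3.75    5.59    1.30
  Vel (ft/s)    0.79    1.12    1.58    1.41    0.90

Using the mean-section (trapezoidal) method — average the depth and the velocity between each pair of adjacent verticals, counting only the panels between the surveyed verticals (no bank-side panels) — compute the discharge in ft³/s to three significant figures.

Panel 1-2: Δb = 3.1 ft, d̄ = (1.11+3.01)/2 = 2.06, v̄ = (0.79+1.12)/2 = 0.955 → q = 3.1×2.06×0.955 = 6.099 ft³/s
Panel 2-3: Δb = 7.5 ft, d̄ = (3.01+3.75)/2 = 3.38, v̄ = (1.12+1.58)/2 = 1.35 → q = 7.5×3.38×1.35 = 34.22 ft³/s
Panel 3-4: Δb = 6.1 ft, d̄ = (3.75+5.59)/2 = 4.67, v̄ = (1.58+1.41)/2 = 1.495 → q = 6.1×4.67×1.495 = 42.59 ft³/s
Panel 4-5: Δb = 9.8 ft, d̄ = (5.59+1.30)/2 = 3.445, v̄ = (1.41+0.90)/2 = 1.155 → q = 9.8×3.445×1.155 = 38.99 ft³/s
Q = Σ q = 121.9 ft³/s

122 ft³/s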